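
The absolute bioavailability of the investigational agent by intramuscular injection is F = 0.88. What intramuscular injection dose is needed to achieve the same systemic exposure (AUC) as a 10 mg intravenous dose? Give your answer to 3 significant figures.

D_intramuscular = 11.4 mg

For equal systemic exposure: F × D_ev = D_iv
D_ev = D_iv / F = 10 / 0.88 = 11.3636 mg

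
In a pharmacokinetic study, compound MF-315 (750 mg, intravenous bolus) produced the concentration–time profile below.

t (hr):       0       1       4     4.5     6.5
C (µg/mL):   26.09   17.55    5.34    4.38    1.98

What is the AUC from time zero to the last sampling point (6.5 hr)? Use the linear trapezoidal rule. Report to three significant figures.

Trapezoidal AUC_0→6.5:
  [0→1]: (26.09+17.55)/2 × 1 = 21.82
  [1→4]: (17.55+5.34)/2 × 3 = 34.335
  [4→4.5]: (5.34+4.38)/2 × 0.5 = 2.43
  [4.5→6.5]: (4.38+1.98)/2 × 2 = 6.36
  Sum = 64.945 µg/mL·hr

AUC = 64.9 µg/mL·hr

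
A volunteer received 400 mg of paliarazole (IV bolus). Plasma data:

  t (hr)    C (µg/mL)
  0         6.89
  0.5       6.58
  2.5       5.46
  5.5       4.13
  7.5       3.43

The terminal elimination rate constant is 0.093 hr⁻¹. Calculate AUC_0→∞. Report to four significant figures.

AUC = 74.23 µg/mL·hr

Trapezoidal AUC_0→7.5:
  [0→0.5]: (6.89+6.58)/2 × 0.5 = 3.3675
  [0.5→2.5]: (6.58+5.46)/2 × 2 = 12.04
  [2.5→5.5]: (5.46+4.13)/2 × 3 = 14.385
  [5.5→7.5]: (4.13+3.43)/2 × 2 = 7.56
  Sum = 37.3525 µg/mL·hr
Extrapolated tail: C_last / k_e = 3.43 / 0.093 = 36.882
AUC_0→∞ = 37.3525 + 36.882 = 74.2345 µg/mL·hr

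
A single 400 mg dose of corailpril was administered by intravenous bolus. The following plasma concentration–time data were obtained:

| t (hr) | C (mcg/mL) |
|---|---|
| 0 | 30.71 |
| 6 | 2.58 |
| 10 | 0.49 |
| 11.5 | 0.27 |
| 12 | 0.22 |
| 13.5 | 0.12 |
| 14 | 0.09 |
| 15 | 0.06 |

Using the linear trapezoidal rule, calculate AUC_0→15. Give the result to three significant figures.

AUC = 107 mcg/mL·hr

Trapezoidal AUC_0→15:
  [0→6]: (30.71+2.58)/2 × 6 = 99.87
  [6→10]: (2.58+0.49)/2 × 4 = 6.14
  [10→11.5]: (0.49+0.27)/2 × 1.5 = 0.57
  [11.5→12]: (0.27+0.22)/2 × 0.5 = 0.1225
  [12→13.5]: (0.22+0.12)/2 × 1.5 = 0.255
  [13.5→14]: (0.12+0.09)/2 × 0.5 = 0.0525
  [14→15]: (0.09+0.06)/2 × 1 = 0.075
  Sum = 107.085 mcg/mL·hr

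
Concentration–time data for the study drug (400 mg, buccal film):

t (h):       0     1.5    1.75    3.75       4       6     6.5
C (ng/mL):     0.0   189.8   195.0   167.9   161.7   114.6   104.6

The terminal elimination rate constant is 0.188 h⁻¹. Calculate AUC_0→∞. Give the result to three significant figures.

Trapezoidal AUC_0→6.5:
  [0→1.5]: (0.0+189.8)/2 × 1.5 = 142.35
  [1.5→1.75]: (189.8+195.0)/2 × 0.25 = 48.1
  [1.75→3.75]: (195.0+167.9)/2 × 2 = 362.9
  [3.75→4]: (167.9+161.7)/2 × 0.25 = 41.2
  [4→6]: (161.7+114.6)/2 × 2 = 276.3
  [6→6.5]: (114.6+104.6)/2 × 0.5 = 54.8
  Sum = 925.65 ng/mL·h
Extrapolated tail: C_last / k_e = 104.6 / 0.188 = 556.383
AUC_0→∞ = 925.65 + 556.383 = 1482.033 ng/mL·h

AUC = 1480 ng/mL·h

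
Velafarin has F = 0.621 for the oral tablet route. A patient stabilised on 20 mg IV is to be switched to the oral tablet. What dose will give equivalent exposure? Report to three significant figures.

For equal systemic exposure: F × D_ev = D_iv
D_ev = D_iv / F = 20 / 0.621 = 32.2061 mg

D_oral = 32.2 mg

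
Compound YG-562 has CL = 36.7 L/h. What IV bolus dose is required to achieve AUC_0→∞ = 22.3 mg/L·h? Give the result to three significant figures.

Dose_iv = CL × AUC_0→∞
     = 36.7 × 22.3 = 818.41 mg

Dose = 818 mg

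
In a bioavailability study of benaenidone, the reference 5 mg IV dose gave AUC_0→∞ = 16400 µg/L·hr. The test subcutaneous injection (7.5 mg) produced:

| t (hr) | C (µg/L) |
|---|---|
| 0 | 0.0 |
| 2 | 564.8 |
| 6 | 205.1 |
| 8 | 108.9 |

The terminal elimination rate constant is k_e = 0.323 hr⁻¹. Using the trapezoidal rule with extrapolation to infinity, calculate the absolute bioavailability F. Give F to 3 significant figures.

Trapezoidal AUC_0→8 (subcutaneous injection):
  [0→2]: (0.0+564.8)/2 × 2 = 564.8
  [2→6]: (564.8+205.1)/2 × 4 = 1539.8
  [6→8]: (205.1+108.9)/2 × 2 = 314.0
  Sum = 2418.6 µg/L·hr
Tail: C_last/k_e = 108.9/0.323 = 337.152
AUC_0→∞ (subcutaneous injection) = 2418.6 + 337.152 = 2755.752 µg/L·hr
F = (AUC_ev/D_ev)/(AUC_iv/D_iv) = (2755.752/7.5)/(16400/5) = 367.4336/3280 = 0.1120

F = 0.112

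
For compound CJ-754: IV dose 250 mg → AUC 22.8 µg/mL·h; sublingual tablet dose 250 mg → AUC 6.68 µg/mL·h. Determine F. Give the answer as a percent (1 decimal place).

F = 29.3%

F = (AUC_ev / D_ev) / (AUC_iv / D_iv)
  = (6.68/250) / (22.8/250)
  = 0.02672 / 0.0912 = 0.2930
  = 29.30%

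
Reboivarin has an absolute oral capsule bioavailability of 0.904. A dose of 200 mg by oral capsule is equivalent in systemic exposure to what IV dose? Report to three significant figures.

Systemic exposure from an extravascular dose = F × D_ev, so the equivalent IV dose is F × D_ev.
D_iv = F × D_ev = 0.904 × 200 = 180.8 mg

D_iv = 181 mg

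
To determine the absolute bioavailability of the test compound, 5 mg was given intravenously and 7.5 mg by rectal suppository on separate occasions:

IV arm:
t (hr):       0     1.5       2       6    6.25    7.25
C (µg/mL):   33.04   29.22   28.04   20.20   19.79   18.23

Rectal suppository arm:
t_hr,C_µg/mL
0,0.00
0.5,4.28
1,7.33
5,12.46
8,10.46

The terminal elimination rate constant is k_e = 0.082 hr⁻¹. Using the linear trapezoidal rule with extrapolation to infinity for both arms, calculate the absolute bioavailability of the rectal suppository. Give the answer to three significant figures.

F = 0.339

Trapezoidal AUC_0→7.25 (IV):
  [0→1.5]: (33.04+29.22)/2 × 1.5 = 46.695
  [1.5→2]: (29.22+28.04)/2 × 0.5 = 14.315
  [2→6]: (28.04+20.20)/2 × 4 = 96.48
  [6→6.25]: (20.20+19.79)/2 × 0.25 = 4.99875
  [6.25→7.25]: (19.79+18.23)/2 × 1 = 19.01
  Sum = 181.49875 µg/mL·hr
IV tail: 18.23/0.082 = 222.317; AUC_iv,0→∞ = 181.49875 + 222.317 = 403.81575 µg/mL·hr
Trapezoidal AUC_0→8 (rectal suppository):
  [0→0.5]: (0.00+4.28)/2 × 0.5 = 1.07
  [0.5→1]: (4.28+7.33)/2 × 0.5 = 2.9025
  [1→5]: (7.33+12.46)/2 × 4 = 39.58
  [5→8]: (12.46+10.46)/2 × 3 = 34.38
  Sum = 77.9325 µg/mL·hr
rectal suppository tail: 10.46/0.082 = 127.561; AUC_ev,0→∞ = 77.9325 + 127.561 = 205.4935 µg/mL·hr
F = (AUC_ev/D_ev)/(AUC_iv/D_iv) = (205.4935/7.5)/(403.81575/5) = 27.3991/80.76315 = 0.3393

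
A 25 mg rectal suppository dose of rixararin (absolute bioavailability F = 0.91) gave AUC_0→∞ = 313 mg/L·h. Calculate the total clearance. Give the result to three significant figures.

CL = F × Dose / AUC_0→∞
   = 0.91 × 25 / 313 = 0.0726837 L/h

CL = 0.0727 L/h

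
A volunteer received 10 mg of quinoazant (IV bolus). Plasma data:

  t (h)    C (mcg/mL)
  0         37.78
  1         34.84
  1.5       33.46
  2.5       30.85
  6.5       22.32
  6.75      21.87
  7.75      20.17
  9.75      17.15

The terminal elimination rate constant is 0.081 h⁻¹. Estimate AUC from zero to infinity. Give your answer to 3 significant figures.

AUC = 467 mcg/mL·h

Trapezoidal AUC_0→9.75:
  [0→1]: (37.78+34.84)/2 × 1 = 36.31
  [1→1.5]: (34.84+33.46)/2 × 0.5 = 17.075
  [1.5→2.5]: (33.46+30.85)/2 × 1 = 32.155
  [2.5→6.5]: (30.85+22.32)/2 × 4 = 106.34
  [6.5→6.75]: (22.32+21.87)/2 × 0.25 = 5.52375
  [6.75→7.75]: (21.87+20.17)/2 × 1 = 21.02
  [7.75→9.75]: (20.17+17.15)/2 × 2 = 37.32
  Sum = 255.74375 mcg/mL·h
Extrapolated tail: C_last / k_e = 17.15 / 0.081 = 211.728
AUC_0→∞ = 255.74375 + 211.728 = 467.47175 mcg/mL·h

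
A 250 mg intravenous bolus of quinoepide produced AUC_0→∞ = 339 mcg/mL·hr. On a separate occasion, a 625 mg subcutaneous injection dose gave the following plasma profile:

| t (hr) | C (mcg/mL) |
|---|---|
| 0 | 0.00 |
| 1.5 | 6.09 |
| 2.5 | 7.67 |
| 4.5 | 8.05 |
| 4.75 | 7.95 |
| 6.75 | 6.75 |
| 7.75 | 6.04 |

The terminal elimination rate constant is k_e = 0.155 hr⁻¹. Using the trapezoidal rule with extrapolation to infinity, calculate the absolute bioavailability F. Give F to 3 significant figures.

Trapezoidal AUC_0→7.75 (subcutaneous injection):
  [0→1.5]: (0.00+6.09)/2 × 1.5 = 4.5675
  [1.5→2.5]: (6.09+7.67)/2 × 1 = 6.88
  [2.5→4.5]: (7.67+8.05)/2 × 2 = 15.72
  [4.5→4.75]: (8.05+7.95)/2 × 0.25 = 2.0
  [4.75→6.75]: (7.95+6.75)/2 × 2 = 14.7
  [6.75→7.75]: (6.75+6.04)/2 × 1 = 6.395
  Sum = 50.2625 mcg/mL·hr
Tail: C_last/k_e = 6.04/0.155 = 38.968
AUC_0→∞ (subcutaneous injection) = 50.2625 + 38.968 = 89.2305 mcg/mL·hr
F = (AUC_ev/D_ev)/(AUC_iv/D_iv) = (89.2305/625)/(339/250) = 0.1427688/1.356 = 0.1053

F = 0.105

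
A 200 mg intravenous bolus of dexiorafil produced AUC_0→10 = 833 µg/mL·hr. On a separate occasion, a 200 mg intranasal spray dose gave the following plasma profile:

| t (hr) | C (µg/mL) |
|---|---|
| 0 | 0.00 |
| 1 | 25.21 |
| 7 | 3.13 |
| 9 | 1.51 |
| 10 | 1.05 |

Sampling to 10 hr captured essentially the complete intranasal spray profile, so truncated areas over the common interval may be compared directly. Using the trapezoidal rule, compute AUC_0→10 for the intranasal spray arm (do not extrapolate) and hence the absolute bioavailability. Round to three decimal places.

Trapezoidal AUC_0→10 (intranasal spray):
  [0→1]: (0.00+25.21)/2 × 1 = 12.605
  [1→7]: (25.21+3.13)/2 × 6 = 85.02
  [7→9]: (3.13+1.51)/2 × 2 = 4.64
  [9→10]: (1.51+1.05)/2 × 1 = 1.28
  Sum = 103.545 µg/mL·hr
F = (AUC_ev/D_ev)/(AUC_iv/D_iv) = (103.545/200)/(833/200) = 0.517725/4.165 = 0.1243

F = 0.124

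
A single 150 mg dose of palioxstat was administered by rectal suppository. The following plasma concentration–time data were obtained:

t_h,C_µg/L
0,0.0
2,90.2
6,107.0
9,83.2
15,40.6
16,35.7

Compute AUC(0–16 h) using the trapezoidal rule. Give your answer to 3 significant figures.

Trapezoidal AUC_0→16:
  [0→2]: (0.0+90.2)/2 × 2 = 90.2
  [2→6]: (90.2+107.0)/2 × 4 = 394.4
  [6→9]: (107.0+83.2)/2 × 3 = 285.3
  [9→15]: (83.2+40.6)/2 × 6 = 371.4
  [15→16]: (40.6+35.7)/2 × 1 = 38.15
  Sum = 1179.45 µg/L·h

AUC = 1180 µg/L·h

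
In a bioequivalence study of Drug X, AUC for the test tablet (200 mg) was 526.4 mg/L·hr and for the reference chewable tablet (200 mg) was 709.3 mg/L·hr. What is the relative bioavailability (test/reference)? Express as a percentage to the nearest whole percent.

F_rel = 74%

F_rel = (AUC_test/D_test) / (AUC_ref/D_ref)
      = (526.4/200) / (709.3/200)
      = 2.632 / 3.5465 = 0.7421 = 74.21%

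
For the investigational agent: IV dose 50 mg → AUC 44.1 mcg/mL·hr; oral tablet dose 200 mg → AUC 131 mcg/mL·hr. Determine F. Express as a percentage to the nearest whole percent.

F = 74%

F = (AUC_ev / D_ev) / (AUC_iv / D_iv)
  = (131/200) / (44.1/50)
  = 0.655 / 0.882 = 0.7426
  = 74.26%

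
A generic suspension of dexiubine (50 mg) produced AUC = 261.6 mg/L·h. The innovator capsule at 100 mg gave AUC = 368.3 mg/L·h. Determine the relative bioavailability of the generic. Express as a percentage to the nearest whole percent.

F_rel = 142%

F_rel = (AUC_test/D_test) / (AUC_ref/D_ref)
      = (261.6/50) / (368.3/100)
      = 5.232 / 3.683 = 1.4206 = 142.06%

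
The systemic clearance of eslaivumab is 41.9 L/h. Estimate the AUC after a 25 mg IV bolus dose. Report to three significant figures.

AUC_0→∞ = Dose_iv / CL
        = 25 / 41.9 = 0.596659 mg/L·h

AUC = 0.597 mg/L·h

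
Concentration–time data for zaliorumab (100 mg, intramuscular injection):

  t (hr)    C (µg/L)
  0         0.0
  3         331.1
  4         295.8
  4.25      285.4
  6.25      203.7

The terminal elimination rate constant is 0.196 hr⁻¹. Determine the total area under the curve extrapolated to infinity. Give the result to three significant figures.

AUC = 2410 µg/L·hr

Trapezoidal AUC_0→6.25:
  [0→3]: (0.0+331.1)/2 × 3 = 496.65
  [3→4]: (331.1+295.8)/2 × 1 = 313.45
  [4→4.25]: (295.8+285.4)/2 × 0.25 = 72.65
  [4.25→6.25]: (285.4+203.7)/2 × 2 = 489.1
  Sum = 1371.85 µg/L·hr
Extrapolated tail: C_last / k_e = 203.7 / 0.196 = 1039.286
AUC_0→∞ = 1371.85 + 1039.286 = 2411.136 µg/L·hr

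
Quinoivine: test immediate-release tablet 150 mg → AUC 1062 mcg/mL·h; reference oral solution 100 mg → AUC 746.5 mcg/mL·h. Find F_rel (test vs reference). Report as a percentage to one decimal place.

F_rel = 94.8%

F_rel = (AUC_test/D_test) / (AUC_ref/D_ref)
      = (1062/150) / (746.5/100)
      = 7.08 / 7.465 = 0.9484 = 94.84%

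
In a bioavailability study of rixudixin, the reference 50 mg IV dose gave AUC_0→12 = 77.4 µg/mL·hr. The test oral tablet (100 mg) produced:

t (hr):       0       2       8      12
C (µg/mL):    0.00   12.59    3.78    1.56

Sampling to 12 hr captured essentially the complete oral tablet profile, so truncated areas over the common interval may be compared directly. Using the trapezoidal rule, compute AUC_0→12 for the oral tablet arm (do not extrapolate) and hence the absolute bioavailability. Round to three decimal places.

F = 0.468

Trapezoidal AUC_0→12 (oral tablet):
  [0→2]: (0.00+12.59)/2 × 2 = 12.59
  [2→8]: (12.59+3.78)/2 × 6 = 49.11
  [8→12]: (3.78+1.56)/2 × 4 = 10.68
  Sum = 72.38 µg/mL·hr
F = (AUC_ev/D_ev)/(AUC_iv/D_iv) = (72.38/100)/(77.4/50) = 0.7238/1.548 = 0.4676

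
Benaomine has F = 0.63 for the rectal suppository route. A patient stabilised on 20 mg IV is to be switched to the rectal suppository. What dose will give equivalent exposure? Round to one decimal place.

For equal systemic exposure: F × D_ev = D_iv
D_ev = D_iv / F = 20 / 0.63 = 31.746 mg

D_rectal = 31.7 mg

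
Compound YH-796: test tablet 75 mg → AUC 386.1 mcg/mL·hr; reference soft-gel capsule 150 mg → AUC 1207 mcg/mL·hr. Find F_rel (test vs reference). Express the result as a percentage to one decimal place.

F_rel = (AUC_test/D_test) / (AUC_ref/D_ref)
      = (386.1/75) / (1207/150)
      = 5.148 / 8.04667 = 0.6398 = 63.98%

F_rel = 64.0%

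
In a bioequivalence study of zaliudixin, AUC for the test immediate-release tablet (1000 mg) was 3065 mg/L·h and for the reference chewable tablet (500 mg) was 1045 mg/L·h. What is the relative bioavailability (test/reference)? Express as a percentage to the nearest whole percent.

F_rel = (AUC_test/D_test) / (AUC_ref/D_ref)
      = (3065/1000) / (1045/500)
      = 3.065 / 2.09 = 1.4665 = 146.65%

F_rel = 147%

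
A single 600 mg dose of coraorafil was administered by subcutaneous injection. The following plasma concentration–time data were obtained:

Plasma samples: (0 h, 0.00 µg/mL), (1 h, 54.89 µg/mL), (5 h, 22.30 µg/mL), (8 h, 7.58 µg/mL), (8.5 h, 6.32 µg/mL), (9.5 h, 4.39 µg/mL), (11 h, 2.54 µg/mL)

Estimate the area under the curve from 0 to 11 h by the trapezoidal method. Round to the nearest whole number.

AUC = 241 µg/mL·h

Trapezoidal AUC_0→11:
  [0→1]: (0.00+54.89)/2 × 1 = 27.445
  [1→5]: (54.89+22.30)/2 × 4 = 154.38
  [5→8]: (22.30+7.58)/2 × 3 = 44.82
  [8→8.5]: (7.58+6.32)/2 × 0.5 = 3.475
  [8.5→9.5]: (6.32+4.39)/2 × 1 = 5.355
  [9.5→11]: (4.39+2.54)/2 × 1.5 = 5.1975
  Sum = 240.6725 µg/mL·h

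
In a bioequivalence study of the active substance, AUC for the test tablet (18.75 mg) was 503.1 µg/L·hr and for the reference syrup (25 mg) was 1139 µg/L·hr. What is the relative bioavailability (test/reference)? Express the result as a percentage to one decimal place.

F_rel = 58.9%

F_rel = (AUC_test/D_test) / (AUC_ref/D_ref)
      = (503.1/18.75) / (1139/25)
      = 26.832 / 45.56 = 0.5889 = 58.89%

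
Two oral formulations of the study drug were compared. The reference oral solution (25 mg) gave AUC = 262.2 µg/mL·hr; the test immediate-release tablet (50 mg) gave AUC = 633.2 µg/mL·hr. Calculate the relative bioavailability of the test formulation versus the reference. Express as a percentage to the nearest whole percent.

F_rel = 121%

F_rel = (AUC_test/D_test) / (AUC_ref/D_ref)
      = (633.2/50) / (262.2/25)
      = 12.664 / 10.488 = 1.2075 = 120.75%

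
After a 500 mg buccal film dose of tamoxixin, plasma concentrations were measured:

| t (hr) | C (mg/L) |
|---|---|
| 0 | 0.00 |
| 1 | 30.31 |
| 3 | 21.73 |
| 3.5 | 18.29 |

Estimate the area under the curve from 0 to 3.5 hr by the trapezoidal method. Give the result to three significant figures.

AUC = 77.2 mg/L·hr

Trapezoidal AUC_0→3.5:
  [0→1]: (0.00+30.31)/2 × 1 = 15.155
  [1→3]: (30.31+21.73)/2 × 2 = 52.04
  [3→3.5]: (21.73+18.29)/2 × 0.5 = 10.005
  Sum = 77.2 mg/L·hr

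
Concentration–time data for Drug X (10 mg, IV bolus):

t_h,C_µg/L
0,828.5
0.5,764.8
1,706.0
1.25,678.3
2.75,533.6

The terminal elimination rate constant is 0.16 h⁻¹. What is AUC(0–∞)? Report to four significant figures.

Trapezoidal AUC_0→2.75:
  [0→0.5]: (828.5+764.8)/2 × 0.5 = 398.325
  [0.5→1]: (764.8+706.0)/2 × 0.5 = 367.7
  [1→1.25]: (706.0+678.3)/2 × 0.25 = 173.0375
  [1.25→2.75]: (678.3+533.6)/2 × 1.5 = 908.925
  Sum = 1847.9875 µg/L·h
Extrapolated tail: C_last / k_e = 533.6 / 0.16 = 3335.000
AUC_0→∞ = 1847.9875 + 3335.000 = 5182.9875 µg/L·h

AUC = 5183 µg/L·h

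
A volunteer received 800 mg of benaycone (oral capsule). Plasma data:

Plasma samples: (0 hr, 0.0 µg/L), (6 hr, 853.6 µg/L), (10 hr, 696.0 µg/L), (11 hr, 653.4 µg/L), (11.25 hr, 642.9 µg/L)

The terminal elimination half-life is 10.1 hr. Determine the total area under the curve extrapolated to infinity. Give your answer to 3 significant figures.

Trapezoidal AUC_0→11.25:
  [0→6]: (0.0+853.6)/2 × 6 = 2560.8
  [6→10]: (853.6+696.0)/2 × 4 = 3099.2
  [10→11]: (696.0+653.4)/2 × 1 = 674.7
  [11→11.25]: (653.4+642.9)/2 × 0.25 = 162.0375
  Sum = 6496.7375 µg/L·hr
k_e = ln2 / t½ = 0.693147 / 10.1 = 0.0686 hr^-1
Extrapolated tail: C_last / k_e = 642.9 / 0.0686 = 9371.720
AUC_0→∞ = 6496.7375 + 9371.720 = 15868.4575 µg/L·hr

AUC = 15900 µg/L·hr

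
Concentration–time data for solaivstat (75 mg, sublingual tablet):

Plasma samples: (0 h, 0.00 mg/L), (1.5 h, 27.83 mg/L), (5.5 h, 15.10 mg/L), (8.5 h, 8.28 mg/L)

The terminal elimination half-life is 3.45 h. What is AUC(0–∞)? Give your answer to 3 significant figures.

Trapezoidal AUC_0→8.5:
  [0→1.5]: (0.00+27.83)/2 × 1.5 = 20.8725
  [1.5→5.5]: (27.83+15.10)/2 × 4 = 85.86
  [5.5→8.5]: (15.10+8.28)/2 × 3 = 35.07
  Sum = 141.8025 mg/L·h
k_e = ln2 / t½ = 0.693147 / 3.45 = 0.2009 h^-1
Extrapolated tail: C_last / k_e = 8.28 / 0.2009 = 41.215
AUC_0→∞ = 141.8025 + 41.215 = 183.0175 mg/L·h

AUC = 183 mg/L·h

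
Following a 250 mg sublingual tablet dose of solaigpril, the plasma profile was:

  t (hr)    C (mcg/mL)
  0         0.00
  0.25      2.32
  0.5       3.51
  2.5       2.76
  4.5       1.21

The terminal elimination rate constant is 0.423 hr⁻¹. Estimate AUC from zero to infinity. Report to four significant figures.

AUC = 14.12 mcg/mL·hr

Trapezoidal AUC_0→4.5:
  [0→0.25]: (0.00+2.32)/2 × 0.25 = 0.29
  [0.25→0.5]: (2.32+3.51)/2 × 0.25 = 0.72875
  [0.5→2.5]: (3.51+2.76)/2 × 2 = 6.27
  [2.5→4.5]: (2.76+1.21)/2 × 2 = 3.97
  Sum = 11.25875 mcg/mL·hr
Extrapolated tail: C_last / k_e = 1.21 / 0.423 = 2.861
AUC_0→∞ = 11.25875 + 2.861 = 14.11975 mcg/mL·hr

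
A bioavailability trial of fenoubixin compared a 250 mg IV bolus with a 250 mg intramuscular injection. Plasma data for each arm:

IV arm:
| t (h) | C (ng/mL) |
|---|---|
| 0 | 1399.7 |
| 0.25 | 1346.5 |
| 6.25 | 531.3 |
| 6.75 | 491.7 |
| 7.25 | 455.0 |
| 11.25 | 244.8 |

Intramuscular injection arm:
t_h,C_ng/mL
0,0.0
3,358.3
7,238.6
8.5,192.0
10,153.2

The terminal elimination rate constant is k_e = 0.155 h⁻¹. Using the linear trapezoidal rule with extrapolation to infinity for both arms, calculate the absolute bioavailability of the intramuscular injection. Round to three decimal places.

F = 0.349

Trapezoidal AUC_0→11.25 (IV):
  [0→0.25]: (1399.7+1346.5)/2 × 0.25 = 343.275
  [0.25→6.25]: (1346.5+531.3)/2 × 6 = 5633.4
  [6.25→6.75]: (531.3+491.7)/2 × 0.5 = 255.75
  [6.75→7.25]: (491.7+455.0)/2 × 0.5 = 236.675
  [7.25→11.25]: (455.0+244.8)/2 × 4 = 1399.6
  Sum = 7868.7 ng/mL·h
IV tail: 244.8/0.155 = 1579.355; AUC_iv,0→∞ = 7868.7 + 1579.355 = 9448.055 ng/mL·h
Trapezoidal AUC_0→10 (intramuscular injection):
  [0→3]: (0.0+358.3)/2 × 3 = 537.45
  [3→7]: (358.3+238.6)/2 × 4 = 1193.8
  [7→8.5]: (238.6+192.0)/2 × 1.5 = 322.95
  [8.5→10]: (192.0+153.2)/2 × 1.5 = 258.9
  Sum = 2313.1 ng/mL·h
intramuscular injection tail: 153.2/0.155 = 988.387; AUC_ev,0→∞ = 2313.1 + 988.387 = 3301.487 ng/mL·h
F = (AUC_ev/D_ev)/(AUC_iv/D_iv) = (3301.487/250)/(9448.055/250) = 13.205948/37.79222 = 0.3494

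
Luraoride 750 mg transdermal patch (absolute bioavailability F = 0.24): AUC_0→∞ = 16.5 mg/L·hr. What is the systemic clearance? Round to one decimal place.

CL = 10.9 L/hr

CL = F × Dose / AUC_0→∞
   = 0.24 × 750 / 16.5 = 10.9091 L/hr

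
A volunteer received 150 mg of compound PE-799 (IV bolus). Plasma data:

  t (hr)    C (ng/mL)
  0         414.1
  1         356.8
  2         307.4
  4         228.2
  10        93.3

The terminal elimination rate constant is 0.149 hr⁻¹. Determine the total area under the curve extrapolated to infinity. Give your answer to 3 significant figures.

AUC = 2840 ng/mL·hr

Trapezoidal AUC_0→10:
  [0→1]: (414.1+356.8)/2 × 1 = 385.45
  [1→2]: (356.8+307.4)/2 × 1 = 332.1
  [2→4]: (307.4+228.2)/2 × 2 = 535.6
  [4→10]: (228.2+93.3)/2 × 6 = 964.5
  Sum = 2217.65 ng/mL·hr
Extrapolated tail: C_last / k_e = 93.3 / 0.149 = 626.174
AUC_0→∞ = 2217.65 + 626.174 = 2843.824 ng/mL·hr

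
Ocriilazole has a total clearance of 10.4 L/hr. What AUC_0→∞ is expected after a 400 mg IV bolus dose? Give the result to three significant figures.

AUC_0→∞ = Dose_iv / CL
        = 400 / 10.4 = 38.4615 mg/L·hr

AUC = 38.5 mg/L·hr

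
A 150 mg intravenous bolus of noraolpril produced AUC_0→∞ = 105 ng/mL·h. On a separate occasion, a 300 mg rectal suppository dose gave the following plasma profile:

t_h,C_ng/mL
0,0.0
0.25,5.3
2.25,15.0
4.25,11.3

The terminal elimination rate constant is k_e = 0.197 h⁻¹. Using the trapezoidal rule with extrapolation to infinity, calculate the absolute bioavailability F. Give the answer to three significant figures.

Trapezoidal AUC_0→4.25 (rectal suppository):
  [0→0.25]: (0.0+5.3)/2 × 0.25 = 0.6625
  [0.25→2.25]: (5.3+15.0)/2 × 2 = 20.3
  [2.25→4.25]: (15.0+11.3)/2 × 2 = 26.3
  Sum = 47.2625 ng/mL·h
Tail: C_last/k_e = 11.3/0.197 = 57.360
AUC_0→∞ (rectal suppository) = 47.2625 + 57.360 = 104.6225 ng/mL·h
F = (AUC_ev/D_ev)/(AUC_iv/D_iv) = (104.6225/300)/(105/150) = 0.348742/0.7 = 0.4982

F = 0.498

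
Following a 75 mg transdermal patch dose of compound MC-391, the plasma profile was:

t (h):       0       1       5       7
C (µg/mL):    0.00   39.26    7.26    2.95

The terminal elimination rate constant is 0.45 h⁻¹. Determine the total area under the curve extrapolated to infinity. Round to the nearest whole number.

Trapezoidal AUC_0→7:
  [0→1]: (0.00+39.26)/2 × 1 = 19.63
  [1→5]: (39.26+7.26)/2 × 4 = 93.04
  [5→7]: (7.26+2.95)/2 × 2 = 10.21
  Sum = 122.88 µg/mL·h
Extrapolated tail: C_last / k_e = 2.95 / 0.45 = 6.556
AUC_0→∞ = 122.88 + 6.556 = 129.436 µg/mL·h

AUC = 129 µg/mL·h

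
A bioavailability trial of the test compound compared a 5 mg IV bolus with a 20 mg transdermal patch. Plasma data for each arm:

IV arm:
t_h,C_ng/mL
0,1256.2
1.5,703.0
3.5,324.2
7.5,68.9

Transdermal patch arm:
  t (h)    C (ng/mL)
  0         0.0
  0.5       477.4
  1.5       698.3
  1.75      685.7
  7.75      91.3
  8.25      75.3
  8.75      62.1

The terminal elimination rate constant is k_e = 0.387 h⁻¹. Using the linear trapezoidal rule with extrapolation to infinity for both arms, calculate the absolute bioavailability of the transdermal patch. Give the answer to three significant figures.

F = 0.249

Trapezoidal AUC_0→7.5 (IV):
  [0→1.5]: (1256.2+703.0)/2 × 1.5 = 1469.4
  [1.5→3.5]: (703.0+324.2)/2 × 2 = 1027.2
  [3.5→7.5]: (324.2+68.9)/2 × 4 = 786.2
  Sum = 3282.8 ng/mL·h
IV tail: 68.9/0.387 = 178.036; AUC_iv,0→∞ = 3282.8 + 178.036 = 3460.836 ng/mL·h
Trapezoidal AUC_0→8.75 (transdermal patch):
  [0→0.5]: (0.0+477.4)/2 × 0.5 = 119.35
  [0.5→1.5]: (477.4+698.3)/2 × 1 = 587.85
  [1.5→1.75]: (698.3+685.7)/2 × 0.25 = 173.0
  [1.75→7.75]: (685.7+91.3)/2 × 6 = 2331.0
  [7.75→8.25]: (91.3+75.3)/2 × 0.5 = 41.65
  [8.25→8.75]: (75.3+62.1)/2 × 0.5 = 34.35
  Sum = 3287.2 ng/mL·h
transdermal patch tail: 62.1/0.387 = 160.465; AUC_ev,0→∞ = 3287.2 + 160.465 = 3447.665 ng/mL·h
F = (AUC_ev/D_ev)/(AUC_iv/D_iv) = (3447.665/20)/(3460.836/5) = 172.38325/692.1672 = 0.2490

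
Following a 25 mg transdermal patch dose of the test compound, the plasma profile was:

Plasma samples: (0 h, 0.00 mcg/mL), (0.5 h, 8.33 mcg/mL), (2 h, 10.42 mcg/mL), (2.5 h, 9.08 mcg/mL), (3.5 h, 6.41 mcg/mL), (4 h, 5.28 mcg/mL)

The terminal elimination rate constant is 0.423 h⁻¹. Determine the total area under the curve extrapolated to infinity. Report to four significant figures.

AUC = 44.17 mcg/mL·h

Trapezoidal AUC_0→4:
  [0→0.5]: (0.00+8.33)/2 × 0.5 = 2.0825
  [0.5→2]: (8.33+10.42)/2 × 1.5 = 14.0625
  [2→2.5]: (10.42+9.08)/2 × 0.5 = 4.875
  [2.5→3.5]: (9.08+6.41)/2 × 1 = 7.745
  [3.5→4]: (6.41+5.28)/2 × 0.5 = 2.9225
  Sum = 31.6875 mcg/mL·h
Extrapolated tail: C_last / k_e = 5.28 / 0.423 = 12.482
AUC_0→∞ = 31.6875 + 12.482 = 44.1695 mcg/mL·h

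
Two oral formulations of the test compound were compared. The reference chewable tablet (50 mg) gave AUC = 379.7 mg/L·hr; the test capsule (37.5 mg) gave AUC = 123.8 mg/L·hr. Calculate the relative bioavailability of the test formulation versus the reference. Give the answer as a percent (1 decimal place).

F_rel = 43.5%

F_rel = (AUC_test/D_test) / (AUC_ref/D_ref)
      = (123.8/37.5) / (379.7/50)
      = 3.30133 / 7.594 = 0.4347 = 43.47%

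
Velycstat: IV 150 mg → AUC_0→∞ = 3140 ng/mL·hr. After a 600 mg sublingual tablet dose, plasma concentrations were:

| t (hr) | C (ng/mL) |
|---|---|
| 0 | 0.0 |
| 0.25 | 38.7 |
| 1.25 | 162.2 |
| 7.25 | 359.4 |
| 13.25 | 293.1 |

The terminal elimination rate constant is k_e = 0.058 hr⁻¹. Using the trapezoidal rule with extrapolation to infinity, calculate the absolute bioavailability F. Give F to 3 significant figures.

Trapezoidal AUC_0→13.25 (sublingual tablet):
  [0→0.25]: (0.0+38.7)/2 × 0.25 = 4.8375
  [0.25→1.25]: (38.7+162.2)/2 × 1 = 100.45
  [1.25→7.25]: (162.2+359.4)/2 × 6 = 1564.8
  [7.25→13.25]: (359.4+293.1)/2 × 6 = 1957.5
  Sum = 3627.5875 ng/mL·hr
Tail: C_last/k_e = 293.1/0.058 = 5053.448
AUC_0→∞ (sublingual tablet) = 3627.5875 + 5053.448 = 8681.0355 ng/mL·hr
F = (AUC_ev/D_ev)/(AUC_iv/D_iv) = (8681.0355/600)/(3140/150) = 14.4684/20.9333 = 0.6912

F = 0.691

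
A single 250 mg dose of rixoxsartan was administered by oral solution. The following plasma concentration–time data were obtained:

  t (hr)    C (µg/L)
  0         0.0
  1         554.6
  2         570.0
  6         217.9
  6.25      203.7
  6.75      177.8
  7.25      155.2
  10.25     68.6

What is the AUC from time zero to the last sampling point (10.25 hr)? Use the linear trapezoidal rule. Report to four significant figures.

Trapezoidal AUC_0→10.25:
  [0→1]: (0.0+554.6)/2 × 1 = 277.3
  [1→2]: (554.6+570.0)/2 × 1 = 562.3
  [2→6]: (570.0+217.9)/2 × 4 = 1575.8
  [6→6.25]: (217.9+203.7)/2 × 0.25 = 52.7
  [6.25→6.75]: (203.7+177.8)/2 × 0.5 = 95.375
  [6.75→7.25]: (177.8+155.2)/2 × 0.5 = 83.25
  [7.25→10.25]: (155.2+68.6)/2 × 3 = 335.7
  Sum = 2982.425 µg/L·hr

AUC = 2982 µg/L·hr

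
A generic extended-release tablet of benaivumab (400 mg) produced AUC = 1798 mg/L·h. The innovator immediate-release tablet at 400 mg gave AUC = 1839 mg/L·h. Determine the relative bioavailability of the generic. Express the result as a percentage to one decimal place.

F_rel = 97.8%

F_rel = (AUC_test/D_test) / (AUC_ref/D_ref)
      = (1798/400) / (1839/400)
      = 4.495 / 4.5975 = 0.9777 = 97.77%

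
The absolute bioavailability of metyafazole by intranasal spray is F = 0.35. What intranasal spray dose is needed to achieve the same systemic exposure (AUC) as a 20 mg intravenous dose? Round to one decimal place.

D_intranasal = 57.1 mg

For equal systemic exposure: F × D_ev = D_iv
D_ev = D_iv / F = 20 / 0.35 = 57.1429 mg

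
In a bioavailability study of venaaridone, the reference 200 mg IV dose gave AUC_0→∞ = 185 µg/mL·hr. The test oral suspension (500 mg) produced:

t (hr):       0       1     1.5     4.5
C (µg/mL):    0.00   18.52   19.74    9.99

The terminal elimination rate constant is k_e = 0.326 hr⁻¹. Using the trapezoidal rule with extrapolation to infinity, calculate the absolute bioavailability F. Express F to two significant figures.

F = 0.20

Trapezoidal AUC_0→4.5 (oral suspension):
  [0→1]: (0.00+18.52)/2 × 1 = 9.26
  [1→1.5]: (18.52+19.74)/2 × 0.5 = 9.565
  [1.5→4.5]: (19.74+9.99)/2 × 3 = 44.595
  Sum = 63.42 µg/mL·hr
Tail: C_last/k_e = 9.99/0.326 = 30.644
AUC_0→∞ (oral suspension) = 63.42 + 30.644 = 94.064 µg/mL·hr
F = (AUC_ev/D_ev)/(AUC_iv/D_iv) = (94.064/500)/(185/200) = 0.188128/0.925 = 0.2034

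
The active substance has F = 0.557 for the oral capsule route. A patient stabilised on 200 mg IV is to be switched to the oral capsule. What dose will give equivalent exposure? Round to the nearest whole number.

D_oral = 359 mg

For equal systemic exposure: F × D_ev = D_iv
D_ev = D_iv / F = 200 / 0.557 = 359.066 mg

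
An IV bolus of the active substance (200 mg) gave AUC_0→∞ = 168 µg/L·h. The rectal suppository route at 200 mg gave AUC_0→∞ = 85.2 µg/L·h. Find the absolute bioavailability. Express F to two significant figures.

F = 0.51

F = (AUC_ev / D_ev) / (AUC_iv / D_iv)
  = (85.2/200) / (168/200)
  = 0.426 / 0.84 = 0.5071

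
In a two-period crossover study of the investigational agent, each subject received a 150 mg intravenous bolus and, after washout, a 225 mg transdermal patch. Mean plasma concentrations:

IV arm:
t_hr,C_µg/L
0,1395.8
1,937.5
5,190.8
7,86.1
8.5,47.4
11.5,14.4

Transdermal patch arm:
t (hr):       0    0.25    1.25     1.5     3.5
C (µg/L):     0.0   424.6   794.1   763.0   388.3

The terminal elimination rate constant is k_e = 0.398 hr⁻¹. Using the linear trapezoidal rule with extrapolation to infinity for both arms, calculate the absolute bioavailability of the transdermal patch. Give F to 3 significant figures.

Trapezoidal AUC_0→11.5 (IV):
  [0→1]: (1395.8+937.5)/2 × 1 = 1166.65
  [1→5]: (937.5+190.8)/2 × 4 = 2256.6
  [5→7]: (190.8+86.1)/2 × 2 = 276.9
  [7→8.5]: (86.1+47.4)/2 × 1.5 = 100.125
  [8.5→11.5]: (47.4+14.4)/2 × 3 = 92.7
  Sum = 3892.975 µg/L·hr
IV tail: 14.4/0.398 = 36.181; AUC_iv,0→∞ = 3892.975 + 36.181 = 3929.156 µg/L·hr
Trapezoidal AUC_0→3.5 (transdermal patch):
  [0→0.25]: (0.0+424.6)/2 × 0.25 = 53.075
  [0.25→1.25]: (424.6+794.1)/2 × 1 = 609.35
  [1.25→1.5]: (794.1+763.0)/2 × 0.25 = 194.6375
  [1.5→3.5]: (763.0+388.3)/2 × 2 = 1151.3
  Sum = 2008.3625 µg/L·hr
transdermal patch tail: 388.3/0.398 = 975.628; AUC_ev,0→∞ = 2008.3625 + 975.628 = 2983.9905 µg/L·hr
F = (AUC_ev/D_ev)/(AUC_iv/D_iv) = (2983.9905/225)/(3929.156/150) = 13.26218/26.1944 = 0.5063

F = 0.506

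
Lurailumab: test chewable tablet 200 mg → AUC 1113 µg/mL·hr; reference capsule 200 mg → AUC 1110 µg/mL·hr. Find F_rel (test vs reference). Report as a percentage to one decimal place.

F_rel = (AUC_test/D_test) / (AUC_ref/D_ref)
      = (1113/200) / (1110/200)
      = 5.565 / 5.55 = 1.0027 = 100.27%

F_rel = 100.3%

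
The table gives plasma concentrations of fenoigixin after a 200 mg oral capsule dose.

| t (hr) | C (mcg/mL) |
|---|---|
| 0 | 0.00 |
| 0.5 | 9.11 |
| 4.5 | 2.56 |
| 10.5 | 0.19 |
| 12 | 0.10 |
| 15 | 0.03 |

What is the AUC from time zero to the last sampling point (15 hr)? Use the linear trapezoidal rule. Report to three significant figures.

Trapezoidal AUC_0→15:
  [0→0.5]: (0.00+9.11)/2 × 0.5 = 2.2775
  [0.5→4.5]: (9.11+2.56)/2 × 4 = 23.34
  [4.5→10.5]: (2.56+0.19)/2 × 6 = 8.25
  [10.5→12]: (0.19+0.10)/2 × 1.5 = 0.2175
  [12→15]: (0.10+0.03)/2 × 3 = 0.195
  Sum = 34.28 mcg/mL·hr

AUC = 34.3 mcg/mL·hr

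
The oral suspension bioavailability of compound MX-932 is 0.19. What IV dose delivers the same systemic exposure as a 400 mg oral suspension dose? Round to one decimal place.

D_iv = 76.0 mg

Systemic exposure from an extravascular dose = F × D_ev, so the equivalent IV dose is F × D_ev.
D_iv = F × D_ev = 0.19 × 400 = 76 mg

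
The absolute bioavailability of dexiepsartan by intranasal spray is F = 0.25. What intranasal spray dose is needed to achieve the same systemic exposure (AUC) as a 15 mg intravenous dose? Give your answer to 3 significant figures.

For equal systemic exposure: F × D_ev = D_iv
D_ev = D_iv / F = 15 / 0.25 = 60 mg

D_intranasal = 60.0 mg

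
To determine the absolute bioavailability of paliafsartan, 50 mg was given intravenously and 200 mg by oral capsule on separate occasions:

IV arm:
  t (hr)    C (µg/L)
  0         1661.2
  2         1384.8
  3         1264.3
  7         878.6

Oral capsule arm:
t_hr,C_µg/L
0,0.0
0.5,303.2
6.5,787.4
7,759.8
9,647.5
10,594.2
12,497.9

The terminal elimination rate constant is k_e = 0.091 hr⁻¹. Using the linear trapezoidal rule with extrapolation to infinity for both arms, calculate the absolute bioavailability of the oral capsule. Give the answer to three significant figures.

F = 0.168

Trapezoidal AUC_0→7 (IV):
  [0→2]: (1661.2+1384.8)/2 × 2 = 3046.0
  [2→3]: (1384.8+1264.3)/2 × 1 = 1324.55
  [3→7]: (1264.3+878.6)/2 × 4 = 4285.8
  Sum = 8656.35 µg/L·hr
IV tail: 878.6/0.091 = 9654.945; AUC_iv,0→∞ = 8656.35 + 9654.945 = 18311.295 µg/L·hr
Trapezoidal AUC_0→12 (oral capsule):
  [0→0.5]: (0.0+303.2)/2 × 0.5 = 75.8
  [0.5→6.5]: (303.2+787.4)/2 × 6 = 3271.8
  [6.5→7]: (787.4+759.8)/2 × 0.5 = 386.8
  [7→9]: (759.8+647.5)/2 × 2 = 1407.3
  [9→10]: (647.5+594.2)/2 × 1 = 620.85
  [10→12]: (594.2+497.9)/2 × 2 = 1092.1
  Sum = 6854.65 µg/L·hr
oral capsule tail: 497.9/0.091 = 5471.429; AUC_ev,0→∞ = 6854.65 + 5471.429 = 12326.079 µg/L·hr
F = (AUC_ev/D_ev)/(AUC_iv/D_iv) = (12326.079/200)/(18311.295/50) = 61.630395/366.2259 = 0.1683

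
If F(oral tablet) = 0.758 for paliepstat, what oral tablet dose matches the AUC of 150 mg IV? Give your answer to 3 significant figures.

D_oral = 198 mg

For equal systemic exposure: F × D_ev = D_iv
D_ev = D_iv / F = 150 / 0.758 = 197.889 mg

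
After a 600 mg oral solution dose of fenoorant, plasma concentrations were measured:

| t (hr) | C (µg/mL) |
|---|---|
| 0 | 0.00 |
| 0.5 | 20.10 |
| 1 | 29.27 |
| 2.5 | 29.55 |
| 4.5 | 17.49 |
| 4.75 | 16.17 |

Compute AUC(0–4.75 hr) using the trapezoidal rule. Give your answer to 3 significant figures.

AUC = 113 µg/mL·hr

Trapezoidal AUC_0→4.75:
  [0→0.5]: (0.00+20.10)/2 × 0.5 = 5.025
  [0.5→1]: (20.10+29.27)/2 × 0.5 = 12.3425
  [1→2.5]: (29.27+29.55)/2 × 1.5 = 44.115
  [2.5→4.5]: (29.55+17.49)/2 × 2 = 47.04
  [4.5→4.75]: (17.49+16.17)/2 × 0.25 = 4.2075
  Sum = 112.73 µg/mL·hr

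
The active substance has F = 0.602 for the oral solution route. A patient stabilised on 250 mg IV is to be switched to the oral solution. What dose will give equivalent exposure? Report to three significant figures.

For equal systemic exposure: F × D_ev = D_iv
D_ev = D_iv / F = 250 / 0.602 = 415.282 mg

D_oral = 415 mg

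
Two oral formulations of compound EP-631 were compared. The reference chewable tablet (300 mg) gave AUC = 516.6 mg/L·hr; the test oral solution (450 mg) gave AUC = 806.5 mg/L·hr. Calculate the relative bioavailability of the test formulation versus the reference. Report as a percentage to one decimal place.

F_rel = (AUC_test/D_test) / (AUC_ref/D_ref)
      = (806.5/450) / (516.6/300)
      = 1.79222 / 1.722 = 1.0408 = 104.08%

F_rel = 104.1%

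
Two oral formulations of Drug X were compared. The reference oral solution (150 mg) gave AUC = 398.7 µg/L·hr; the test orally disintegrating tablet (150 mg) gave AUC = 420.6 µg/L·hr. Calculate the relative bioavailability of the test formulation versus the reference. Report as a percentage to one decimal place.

F_rel = 105.5%

F_rel = (AUC_test/D_test) / (AUC_ref/D_ref)
      = (420.6/150) / (398.7/150)
      = 2.804 / 2.658 = 1.0549 = 105.49%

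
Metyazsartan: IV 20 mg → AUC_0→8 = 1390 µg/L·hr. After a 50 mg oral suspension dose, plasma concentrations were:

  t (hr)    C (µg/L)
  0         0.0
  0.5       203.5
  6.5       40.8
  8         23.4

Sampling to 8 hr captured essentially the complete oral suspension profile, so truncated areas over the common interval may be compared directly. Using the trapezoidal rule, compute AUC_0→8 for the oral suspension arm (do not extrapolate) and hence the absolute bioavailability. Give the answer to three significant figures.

Trapezoidal AUC_0→8 (oral suspension):
  [0→0.5]: (0.0+203.5)/2 × 0.5 = 50.875
  [0.5→6.5]: (203.5+40.8)/2 × 6 = 732.9
  [6.5→8]: (40.8+23.4)/2 × 1.5 = 48.15
  Sum = 831.925 µg/L·hr
F = (AUC_ev/D_ev)/(AUC_iv/D_iv) = (831.925/50)/(1390/20) = 16.6385/69.5 = 0.2394

F = 0.239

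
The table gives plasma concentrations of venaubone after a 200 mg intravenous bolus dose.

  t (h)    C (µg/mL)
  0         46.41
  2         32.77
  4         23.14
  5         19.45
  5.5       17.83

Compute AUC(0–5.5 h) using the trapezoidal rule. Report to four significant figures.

Trapezoidal AUC_0→5.5:
  [0→2]: (46.41+32.77)/2 × 2 = 79.18
  [2→4]: (32.77+23.14)/2 × 2 = 55.91
  [4→5]: (23.14+19.45)/2 × 1 = 21.295
  [5→5.5]: (19.45+17.83)/2 × 0.5 = 9.32
  Sum = 165.705 µg/mL·h

AUC = 165.7 µg/mL·h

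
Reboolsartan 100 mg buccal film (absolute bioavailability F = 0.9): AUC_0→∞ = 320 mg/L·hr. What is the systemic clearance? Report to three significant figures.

CL = F × Dose / AUC_0→∞
   = 0.9 × 100 / 320 = 0.28125 L/hr

CL = 0.281 L/hr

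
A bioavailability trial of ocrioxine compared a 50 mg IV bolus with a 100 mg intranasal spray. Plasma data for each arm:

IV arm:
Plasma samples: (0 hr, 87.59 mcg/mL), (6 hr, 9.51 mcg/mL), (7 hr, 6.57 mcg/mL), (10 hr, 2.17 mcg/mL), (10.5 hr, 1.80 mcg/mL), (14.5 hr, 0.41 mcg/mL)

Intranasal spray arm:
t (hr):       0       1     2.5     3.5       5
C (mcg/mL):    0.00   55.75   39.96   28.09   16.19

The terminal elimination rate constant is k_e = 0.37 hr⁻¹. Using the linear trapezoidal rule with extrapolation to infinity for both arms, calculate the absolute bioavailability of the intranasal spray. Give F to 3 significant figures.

Trapezoidal AUC_0→14.5 (IV):
  [0→6]: (87.59+9.51)/2 × 6 = 291.3
  [6→7]: (9.51+6.57)/2 × 1 = 8.04
  [7→10]: (6.57+2.17)/2 × 3 = 13.11
  [10→10.5]: (2.17+1.80)/2 × 0.5 = 0.9925
  [10.5→14.5]: (1.80+0.41)/2 × 4 = 4.42
  Sum = 317.8625 mcg/mL·hr
IV tail: 0.41/0.37 = 1.108; AUC_iv,0→∞ = 317.8625 + 1.108 = 318.9705 mcg/mL·hr
Trapezoidal AUC_0→5 (intranasal spray):
  [0→1]: (0.00+55.75)/2 × 1 = 27.875
  [1→2.5]: (55.75+39.96)/2 × 1.5 = 71.7825
  [2.5→3.5]: (39.96+28.09)/2 × 1 = 34.025
  [3.5→5]: (28.09+16.19)/2 × 1.5 = 33.21
  Sum = 166.8925 mcg/mL·hr
intranasal spray tail: 16.19/0.37 = 43.757; AUC_ev,0→∞ = 166.8925 + 43.757 = 210.6495 mcg/mL·hr
F = (AUC_ev/D_ev)/(AUC_iv/D_iv) = (210.6495/100)/(318.9705/50) = 2.106495/6.37941 = 0.3302

F = 0.330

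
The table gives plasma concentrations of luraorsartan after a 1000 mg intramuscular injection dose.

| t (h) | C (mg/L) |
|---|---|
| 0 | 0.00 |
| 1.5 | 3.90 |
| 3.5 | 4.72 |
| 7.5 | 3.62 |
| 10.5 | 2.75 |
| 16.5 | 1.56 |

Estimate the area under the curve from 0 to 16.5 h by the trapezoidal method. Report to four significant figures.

Trapezoidal AUC_0→16.5:
  [0→1.5]: (0.00+3.90)/2 × 1.5 = 2.925
  [1.5→3.5]: (3.90+4.72)/2 × 2 = 8.62
  [3.5→7.5]: (4.72+3.62)/2 × 4 = 16.68
  [7.5→10.5]: (3.62+2.75)/2 × 3 = 9.555
  [10.5→16.5]: (2.75+1.56)/2 × 6 = 12.93
  Sum = 50.71 mg/L·h

AUC = 50.71 mg/L·h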